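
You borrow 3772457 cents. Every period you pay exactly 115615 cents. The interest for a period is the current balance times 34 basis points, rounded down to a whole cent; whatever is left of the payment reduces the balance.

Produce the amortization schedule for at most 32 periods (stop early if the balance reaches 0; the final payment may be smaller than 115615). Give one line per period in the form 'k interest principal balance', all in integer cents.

1 12826 102789 3669668
2 12476 103139 3566529
3 12126 103489 3463040
4 11774 103841 3359199
5 11421 104194 3255005
6 11067 104548 3150457
7 10711 104904 3045553
8 10354 105261 2940292
9 9996 105619 2834673
10 9637 105978 2728695
11 9277 106338 2622357
12 8916 106699 2515658
13 8553 107062 2408596
14 8189 107426 2301170
15 7823 107792 2193378
16 7457 108158 2085220
17 7089 108526 1976694
18 6720 108895 1867799
19 6350 109265 1758534
20 5979 109636 1648898
21 5606 110009 1538889
22 5232 110383 1428506
23 4856 110759 1317747
24 4480 111135 1206612
25 4102 111513 1095099
26 3723 111892 983207
27 3342 112273 870934
28 2961 112654 758280
29 2578 113037 645243
30 2193 113422 531821
31 1808 113807 418014
32 1421 114194 303820

1. interest=⌊3772457·34/10000⌋=12826; principal=115615-12826=102789; balance=3772457-102789=3669668
2. interest=⌊3669668·34/10000⌋=12476; principal=115615-12476=103139; balance=3669668-103139=3566529
3. interest=⌊3566529·34/10000⌋=12126; principal=115615-12126=103489; balance=3566529-103489=3463040
4. interest=⌊3463040·34/10000⌋=11774; principal=115615-11774=103841; balance=3463040-103841=3359199
5. interest=⌊3359199·34/10000⌋=11421; principal=115615-11421=104194; balance=3359199-104194=3255005
6. interest=⌊3255005·34/10000⌋=11067; principal=115615-11067=104548; balance=3255005-104548=3150457
7. interest=⌊3150457·34/10000⌋=10711; principal=115615-10711=104904; balance=3150457-104904=3045553
8. interest=⌊3045553·34/10000⌋=10354; principal=115615-10354=105261; balance=3045553-105261=2940292
9. interest=⌊2940292·34/10000⌋=9996; principal=115615-9996=105619; balance=2940292-105619=2834673
10. interest=⌊2834673·34/10000⌋=9637; principal=115615-9637=105978; balance=2834673-105978=2728695
11. interest=⌊2728695·34/10000⌋=9277; principal=115615-9277=106338; balance=2728695-106338=2622357
12. interest=⌊2622357·34/10000⌋=8916; principal=115615-8916=106699; balance=2622357-106699=2515658
13. interest=⌊2515658·34/10000⌋=8553; principal=115615-8553=107062; balance=2515658-107062=2408596
14. interest=⌊2408596·34/10000⌋=8189; principal=115615-8189=107426; balance=2408596-107426=2301170
15. interest=⌊2301170·34/10000⌋=7823; principal=115615-7823=107792; balance=2301170-107792=2193378
16. interest=⌊2193378·34/10000⌋=7457; principal=115615-7457=108158; balance=2193378-108158=2085220
17. interest=⌊2085220·34/10000⌋=7089; principal=115615-7089=108526; balance=2085220-108526=1976694
18. interest=⌊1976694·34/10000⌋=6720; principal=115615-6720=108895; balance=1976694-108895=1867799
19. interest=⌊1867799·34/10000⌋=6350; principal=115615-6350=109265; balance=1867799-109265=1758534
20. interest=⌊1758534·34/10000⌋=5979; principal=115615-5979=109636; balance=1758534-109636=1648898
21. interest=⌊1648898·34/10000⌋=5606; principal=115615-5606=110009; balance=1648898-110009=1538889
22. interest=⌊1538889·34/10000⌋=5232; principal=115615-5232=110383; balance=1538889-110383=1428506
23. interest=⌊1428506·34/10000⌋=4856; principal=115615-4856=110759; balance=1428506-110759=1317747
24. interest=⌊1317747·34/10000⌋=4480; principal=115615-4480=111135; balance=1317747-111135=1206612
25. interest=⌊1206612·34/10000⌋=4102; principal=115615-4102=111513; balance=1206612-111513=1095099
26. interest=⌊1095099·34/10000⌋=3723; principal=115615-3723=111892; balance=1095099-111892=983207
27. interest=⌊983207·34/10000⌋=3342; principal=115615-3342=112273; balance=983207-112273=870934
28. interest=⌊870934·34/10000⌋=2961; principal=115615-2961=112654; balance=870934-112654=758280
29. interest=⌊758280·34/10000⌋=2578; principal=115615-2578=113037; balance=758280-113037=645243
30. interest=⌊645243·34/10000⌋=2193; principal=115615-2193=113422; balance=645243-113422=531821
31. interest=⌊531821·34/10000⌋=1808; principal=115615-1808=113807; balance=531821-113807=418014
32. interest=⌊418014·34/10000⌋=1421; principal=115615-1421=114194; balance=418014-114194=303820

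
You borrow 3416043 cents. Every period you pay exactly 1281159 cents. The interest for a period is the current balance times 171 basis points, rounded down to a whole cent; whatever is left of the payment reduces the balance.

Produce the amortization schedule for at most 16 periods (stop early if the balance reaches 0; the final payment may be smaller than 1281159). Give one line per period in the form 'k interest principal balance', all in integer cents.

1 58414 1222745 2193298
2 37505 1243654 949644
3 16238 949644 0

1. interest=⌊3416043·171/10000⌋=58414; principal=1281159-58414=1222745; balance=3416043-1222745=2193298
2. interest=⌊2193298·171/10000⌋=37505; principal=1281159-37505=1243654; balance=2193298-1243654=949644
3. interest=⌊949644·171/10000⌋=16238; principal=min(1281159-16238,949644)=949644; balance=949644-949644=0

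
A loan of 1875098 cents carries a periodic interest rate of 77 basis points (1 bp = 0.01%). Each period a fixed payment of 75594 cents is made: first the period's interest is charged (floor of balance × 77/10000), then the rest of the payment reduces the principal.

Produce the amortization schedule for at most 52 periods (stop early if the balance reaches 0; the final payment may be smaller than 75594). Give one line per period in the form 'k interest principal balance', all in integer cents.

1 14438 61156 1813942
2 13967 61627 1752315
3 13492 62102 1690213
4 13014 62580 1627633
5 12532 63062 1564571
6 12047 63547 1501024
7 11557 64037 1436987
8 11064 64530 1372457
9 10567 65027 1307430
10 10067 65527 1241903
11 9562 66032 1175871
12 9054 66540 1109331
13 8541 67053 1042278
14 8025 67569 974709
15 7505 68089 906620
16 6980 68614 838006
17 6452 69142 768864
18 5920 69674 699190
19 5383 70211 628979
20 4843 70751 558228
21 4298 71296 486932
22 3749 71845 415087
23 3196 72398 342689
24 2638 72956 269733
25 2076 73518 196215
26 1510 74084 122131
27 940 74654 47477
28 365 47477 0

1. interest=⌊1875098·77/10000⌋=14438; principal=75594-14438=61156; balance=1875098-61156=1813942
2. interest=⌊1813942·77/10000⌋=13967; principal=75594-13967=61627; balance=1813942-61627=1752315
3. interest=⌊1752315·77/10000⌋=13492; principal=75594-13492=62102; balance=1752315-62102=1690213
4. interest=⌊1690213·77/10000⌋=13014; principal=75594-13014=62580; balance=1690213-62580=1627633
5. interest=⌊1627633·77/10000⌋=12532; principal=75594-12532=63062; balance=1627633-63062=1564571
6. interest=⌊1564571·77/10000⌋=12047; principal=75594-12047=63547; balance=1564571-63547=1501024
7. interest=⌊1501024·77/10000⌋=11557; principal=75594-11557=64037; balance=1501024-64037=1436987
8. interest=⌊1436987·77/10000⌋=11064; principal=75594-11064=64530; balance=1436987-64530=1372457
9. interest=⌊1372457·77/10000⌋=10567; principal=75594-10567=65027; balance=1372457-65027=1307430
10. interest=⌊1307430·77/10000⌋=10067; principal=75594-10067=65527; balance=1307430-65527=1241903
11. interest=⌊1241903·77/10000⌋=9562; principal=75594-9562=66032; balance=1241903-66032=1175871
12. interest=⌊1175871·77/10000⌋=9054; principal=75594-9054=66540; balance=1175871-66540=1109331
13. interest=⌊1109331·77/10000⌋=8541; principal=75594-8541=67053; balance=1109331-67053=1042278
14. interest=⌊1042278·77/10000⌋=8025; principal=75594-8025=67569; balance=1042278-67569=974709
15. interest=⌊974709·77/10000⌋=7505; principal=75594-7505=68089; balance=974709-68089=906620
16. interest=⌊906620·77/10000⌋=6980; principal=75594-6980=68614; balance=906620-68614=838006
17. interest=⌊838006·77/10000⌋=6452; principal=75594-6452=69142; balance=838006-69142=768864
18. interest=⌊768864·77/10000⌋=5920; principal=75594-5920=69674; balance=768864-69674=699190
19. interest=⌊699190·77/10000⌋=5383; principal=75594-5383=70211; balance=699190-70211=628979
20. interest=⌊628979·77/10000⌋=4843; principal=75594-4843=70751; balance=628979-70751=558228
21. interest=⌊558228·77/10000⌋=4298; principal=75594-4298=71296; balance=558228-71296=486932
22. interest=⌊486932·77/10000⌋=3749; principal=75594-3749=71845; balance=486932-71845=415087
23. interest=⌊415087·77/10000⌋=3196; principal=75594-3196=72398; balance=415087-72398=342689
24. interest=⌊342689·77/10000⌋=2638; principal=75594-2638=72956; balance=342689-72956=269733
25. interest=⌊269733·77/10000⌋=2076; principal=75594-2076=73518; balance=269733-73518=196215
26. interest=⌊196215·77/10000⌋=1510; principal=75594-1510=74084; balance=196215-74084=122131
27. interest=⌊122131·77/10000⌋=940; principal=75594-940=74654; balance=122131-74654=47477
28. interest=⌊47477·77/10000⌋=365; principal=min(75594-365,47477)=47477; balance=47477-47477=0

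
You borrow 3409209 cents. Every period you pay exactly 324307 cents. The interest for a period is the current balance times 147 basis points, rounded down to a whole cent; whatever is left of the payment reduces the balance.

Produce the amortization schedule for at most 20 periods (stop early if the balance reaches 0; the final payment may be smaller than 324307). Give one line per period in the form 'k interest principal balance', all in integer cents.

1 50115 274192 3135017
2 46084 278223 2856794
3 41994 282313 2574481
4 37844 286463 2288018
5 33633 290674 1997344
6 29360 294947 1702397
7 25025 299282 1403115
8 20625 303682 1099433
9 16161 308146 791287
10 11631 312676 478611
11 7035 317272 161339
12 2371 161339 0

1. interest=⌊3409209·147/10000⌋=50115; principal=324307-50115=274192; balance=3409209-274192=3135017
2. interest=⌊3135017·147/10000⌋=46084; principal=324307-46084=278223; balance=3135017-278223=2856794
3. interest=⌊2856794·147/10000⌋=41994; principal=324307-41994=282313; balance=2856794-282313=2574481
4. interest=⌊2574481·147/10000⌋=37844; principal=324307-37844=286463; balance=2574481-286463=2288018
5. interest=⌊2288018·147/10000⌋=33633; principal=324307-33633=290674; balance=2288018-290674=1997344
6. interest=⌊1997344·147/10000⌋=29360; principal=324307-29360=294947; balance=1997344-294947=1702397
7. interest=⌊1702397·147/10000⌋=25025; principal=324307-25025=299282; balance=1702397-299282=1403115
8. interest=⌊1403115·147/10000⌋=20625; principal=324307-20625=303682; balance=1403115-303682=1099433
9. interest=⌊1099433·147/10000⌋=16161; principal=324307-16161=308146; balance=1099433-308146=791287
10. interest=⌊791287·147/10000⌋=11631; principal=324307-11631=312676; balance=791287-312676=478611
11. interest=⌊478611·147/10000⌋=7035; principal=324307-7035=317272; balance=478611-317272=161339
12. interest=⌊161339·147/10000⌋=2371; principal=min(324307-2371,161339)=161339; balance=161339-161339=0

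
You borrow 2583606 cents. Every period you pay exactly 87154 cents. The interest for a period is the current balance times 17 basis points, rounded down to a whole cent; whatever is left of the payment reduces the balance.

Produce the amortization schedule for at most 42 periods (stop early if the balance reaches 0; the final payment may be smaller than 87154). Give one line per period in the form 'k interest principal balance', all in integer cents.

1 4392 82762 2500844
2 4251 82903 2417941
3 4110 83044 2334897
4 3969 83185 2251712
5 3827 83327 2168385
6 3686 83468 2084917
7 3544 83610 2001307
8 3402 83752 1917555
9 3259 83895 1833660
10 3117 84037 1749623
11 2974 84180 1665443
12 2831 84323 1581120
13 2687 84467 1496653
14 2544 84610 1412043
15 2400 84754 1327289
16 2256 84898 1242391
17 2112 85042 1157349
18 1967 85187 1072162
19 1822 85332 986830
20 1677 85477 901353
21 1532 85622 815731
22 1386 85768 729963
23 1240 85914 644049
24 1094 86060 557989
25 948 86206 471783
26 802 86352 385431
27 655 86499 298932
28 508 86646 212286
29 360 86794 125492
30 213 86941 38551
31 65 38551 0

1. interest=⌊2583606·17/10000⌋=4392; principal=87154-4392=82762; balance=2583606-82762=2500844
2. interest=⌊2500844·17/10000⌋=4251; principal=87154-4251=82903; balance=2500844-82903=2417941
3. interest=⌊2417941·17/10000⌋=4110; principal=87154-4110=83044; balance=2417941-83044=2334897
4. interest=⌊2334897·17/10000⌋=3969; principal=87154-3969=83185; balance=2334897-83185=2251712
5. interest=⌊2251712·17/10000⌋=3827; principal=87154-3827=83327; balance=2251712-83327=2168385
6. interest=⌊2168385·17/10000⌋=3686; principal=87154-3686=83468; balance=2168385-83468=2084917
7. interest=⌊2084917·17/10000⌋=3544; principal=87154-3544=83610; balance=2084917-83610=2001307
8. interest=⌊2001307·17/10000⌋=3402; principal=87154-3402=83752; balance=2001307-83752=1917555
9. interest=⌊1917555·17/10000⌋=3259; principal=87154-3259=83895; balance=1917555-83895=1833660
10. interest=⌊1833660·17/10000⌋=3117; principal=87154-3117=84037; balance=1833660-84037=1749623
11. interest=⌊1749623·17/10000⌋=2974; principal=87154-2974=84180; balance=1749623-84180=1665443
12. interest=⌊1665443·17/10000⌋=2831; principal=87154-2831=84323; balance=1665443-84323=1581120
13. interest=⌊1581120·17/10000⌋=2687; principal=87154-2687=84467; balance=1581120-84467=1496653
14. interest=⌊1496653·17/10000⌋=2544; principal=87154-2544=84610; balance=1496653-84610=1412043
15. interest=⌊1412043·17/10000⌋=2400; principal=87154-2400=84754; balance=1412043-84754=1327289
16. interest=⌊1327289·17/10000⌋=2256; principal=87154-2256=84898; balance=1327289-84898=1242391
17. interest=⌊1242391·17/10000⌋=2112; principal=87154-2112=85042; balance=1242391-85042=1157349
18. interest=⌊1157349·17/10000⌋=1967; principal=87154-1967=85187; balance=1157349-85187=1072162
19. interest=⌊1072162·17/10000⌋=1822; principal=87154-1822=85332; balance=1072162-85332=986830
20. interest=⌊986830·17/10000⌋=1677; principal=87154-1677=85477; balance=986830-85477=901353
21. interest=⌊901353·17/10000⌋=1532; principal=87154-1532=85622; balance=901353-85622=815731
22. interest=⌊815731·17/10000⌋=1386; principal=87154-1386=85768; balance=815731-85768=729963
23. interest=⌊729963·17/10000⌋=1240; principal=87154-1240=85914; balance=729963-85914=644049
24. interest=⌊644049·17/10000⌋=1094; principal=87154-1094=86060; balance=644049-86060=557989
25. interest=⌊557989·17/10000⌋=948; principal=87154-948=86206; balance=557989-86206=471783
26. interest=⌊471783·17/10000⌋=802; principal=87154-802=86352; balance=471783-86352=385431
27. interest=⌊385431·17/10000⌋=655; principal=87154-655=86499; balance=385431-86499=298932
28. interest=⌊298932·17/10000⌋=508; principal=87154-508=86646; balance=298932-86646=212286
29. interest=⌊212286·17/10000⌋=360; principal=87154-360=86794; balance=212286-86794=125492
30. interest=⌊125492·17/10000⌋=213; principal=87154-213=86941; balance=125492-86941=38551
31. interest=⌊38551·17/10000⌋=65; principal=min(87154-65,38551)=38551; balance=38551-38551=0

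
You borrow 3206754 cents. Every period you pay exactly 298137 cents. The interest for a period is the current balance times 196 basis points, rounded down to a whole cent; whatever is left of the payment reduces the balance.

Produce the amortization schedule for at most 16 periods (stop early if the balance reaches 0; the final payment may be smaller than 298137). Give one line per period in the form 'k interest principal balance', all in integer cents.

1 62852 235285 2971469
2 58240 239897 2731572
3 53538 244599 2486973
4 48744 249393 2237580
5 43856 254281 1983299
6 38872 259265 1724034
7 33791 264346 1459688
8 28609 269528 1190160
9 23327 274810 915350
10 17940 280197 635153
11 12448 285689 349464
12 6849 291288 58176
13 1140 58176 0

1. interest=⌊3206754·196/10000⌋=62852; principal=298137-62852=235285; balance=3206754-235285=2971469
2. interest=⌊2971469·196/10000⌋=58240; principal=298137-58240=239897; balance=2971469-239897=2731572
3. interest=⌊2731572·196/10000⌋=53538; principal=298137-53538=244599; balance=2731572-244599=2486973
4. interest=⌊2486973·196/10000⌋=48744; principal=298137-48744=249393; balance=2486973-249393=2237580
5. interest=⌊2237580·196/10000⌋=43856; principal=298137-43856=254281; balance=2237580-254281=1983299
6. interest=⌊1983299·196/10000⌋=38872; principal=298137-38872=259265; balance=1983299-259265=1724034
7. interest=⌊1724034·196/10000⌋=33791; principal=298137-33791=264346; balance=1724034-264346=1459688
8. interest=⌊1459688·196/10000⌋=28609; principal=298137-28609=269528; balance=1459688-269528=1190160
9. interest=⌊1190160·196/10000⌋=23327; principal=298137-23327=274810; balance=1190160-274810=915350
10. interest=⌊915350·196/10000⌋=17940; principal=298137-17940=280197; balance=915350-280197=635153
11. interest=⌊635153·196/10000⌋=12448; principal=298137-12448=285689; balance=635153-285689=349464
12. interest=⌊349464·196/10000⌋=6849; principal=298137-6849=291288; balance=349464-291288=58176
13. interest=⌊58176·196/10000⌋=1140; principal=min(298137-1140,58176)=58176; balance=58176-58176=0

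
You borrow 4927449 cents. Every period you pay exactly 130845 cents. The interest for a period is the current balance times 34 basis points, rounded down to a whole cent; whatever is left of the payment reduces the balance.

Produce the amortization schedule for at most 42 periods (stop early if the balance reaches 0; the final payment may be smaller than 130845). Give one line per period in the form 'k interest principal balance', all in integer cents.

1. interest=⌊4927449·34/10000⌋=16753; principal=130845-16753=114092; balance=4927449-114092=4813357
2. interest=⌊4813357·34/10000⌋=16365; principal=130845-16365=114480; balance=4813357-114480=4698877
3. interest=⌊4698877·34/10000⌋=15976; principal=130845-15976=114869; balance=4698877-114869=4584008
4. interest=⌊4584008·34/10000⌋=15585; principal=130845-15585=115260; balance=4584008-115260=4468748
5. interest=⌊4468748·34/10000⌋=15193; principal=130845-15193=115652; balance=4468748-115652=4353096
6. interest=⌊4353096·34/10000⌋=14800; principal=130845-14800=116045; balance=4353096-116045=4237051
7. interest=⌊4237051·34/10000⌋=14405; principal=130845-14405=116440; balance=4237051-116440=4120611
8. interest=⌊4120611·34/10000⌋=14010; principal=130845-14010=116835; balance=4120611-116835=4003776
9. interest=⌊4003776·34/10000⌋=13612; principal=130845-13612=117233; balance=4003776-117233=3886543
10. interest=⌊3886543·34/10000⌋=13214; principal=130845-13214=117631; balance=3886543-117631=3768912
11. interest=⌊3768912·34/10000⌋=12814; principal=130845-12814=118031; balance=3768912-118031=3650881
12. interest=⌊3650881·34/10000⌋=12412; principal=130845-12412=118433; balance=3650881-118433=3532448
13. interest=⌊3532448·34/10000⌋=12010; principal=130845-12010=118835; balance=3532448-118835=3413613
14. interest=⌊3413613·34/10000⌋=11606; principal=130845-11606=119239; balance=3413613-119239=3294374
15. interest=⌊3294374·34/10000⌋=11200; principal=130845-11200=119645; balance=3294374-119645=3174729
16. interest=⌊3174729·34/10000⌋=10794; principal=130845-10794=120051; balance=3174729-120051=3054678
17. interest=⌊3054678·34/10000⌋=10385; principal=130845-10385=120460; balance=3054678-120460=2934218
18. interest=⌊2934218·34/10000⌋=9976; principal=130845-9976=120869; balance=2934218-120869=2813349
19. interest=⌊2813349·34/10000⌋=9565; principal=130845-9565=121280; balance=2813349-121280=2692069
20. interest=⌊2692069·34/10000⌋=9153; principal=130845-9153=121692; balance=2692069-121692=2570377
21. interest=⌊2570377·34/10000⌋=8739; principal=130845-8739=122106; balance=2570377-122106=2448271
22. interest=⌊2448271·34/10000⌋=8324; principal=130845-8324=122521; balance=2448271-122521=2325750
23. interest=⌊2325750·34/10000⌋=7907; principal=130845-7907=122938; balance=2325750-122938=2202812
24. interest=⌊2202812·34/10000⌋=7489; principal=130845-7489=123356; balance=2202812-123356=2079456
25. interest=⌊2079456·34/10000⌋=7070; principal=130845-7070=123775; balance=2079456-123775=1955681
26. interest=⌊1955681·34/10000⌋=6649; principal=130845-6649=124196; balance=1955681-124196=1831485
27. interest=⌊1831485·34/10000⌋=6227; principal=130845-6227=124618; balance=1831485-124618=1706867
28. interest=⌊1706867·34/10000⌋=5803; principal=130845-5803=125042; balance=1706867-125042=1581825
29. interest=⌊1581825·34/10000⌋=5378; principal=130845-5378=125467; balance=1581825-125467=1456358
30. interest=⌊1456358·34/10000⌋=4951; principal=130845-4951=125894; balance=1456358-125894=1330464
31. interest=⌊1330464·34/10000⌋=4523; principal=130845-4523=126322; balance=1330464-126322=1204142
32. interest=⌊1204142·34/10000⌋=4094; principal=130845-4094=126751; balance=1204142-126751=1077391
33. interest=⌊1077391·34/10000⌋=3663; principal=130845-3663=127182; balance=1077391-127182=950209
34. interest=⌊950209·34/10000⌋=3230; principal=130845-3230=127615; balance=950209-127615=822594
35. interest=⌊822594·34/10000⌋=2796; principal=130845-2796=128049; balance=822594-128049=694545
36. interest=⌊694545·34/10000⌋=2361; principal=130845-2361=128484; balance=694545-128484=566061
37. interest=⌊566061·34/10000⌋=1924; principal=130845-1924=128921; balance=566061-128921=437140
38. interest=⌊437140·34/10000⌋=1486; principal=130845-1486=129359; balance=437140-129359=307781
39. interest=⌊307781·34/10000⌋=1046; principal=130845-1046=129799; balance=307781-129799=177982
40. interest=⌊177982·34/10000⌋=605; principal=130845-605=130240; balance=177982-130240=47742
41. interest=⌊47742·34/10000⌋=162; principal=min(130845-162,47742)=47742; balance=47742-47742=0

1 16753 114092 4813357
2 16365 114480 4698877
3 15976 114869 4584008
4 15585 115260 4468748
5 15193 115652 4353096
6 14800 116045 4237051
7 14405 116440 4120611
8 14010 116835 4003776
9 13612 117233 3886543
10 13214 117631 3768912
11 12814 118031 3650881
12 12412 118433 3532448
13 12010 118835 3413613
14 11606 119239 3294374
15 11200 119645 3174729
16 10794 120051 3054678
17 10385 120460 2934218
18 9976 120869 2813349
19 9565 121280 2692069
20 9153 121692 2570377
21 8739 122106 2448271
22 8324 122521 2325750
23 7907 122938 2202812
24 7489 123356 2079456
25 7070 123775 1955681
26 6649 124196 1831485
27 6227 124618 1706867
28 5803 125042 1581825
29 5378 125467 1456358
30 4951 125894 1330464
31 4523 126322 1204142
32 4094 126751 1077391
33 3663 127182 950209
34 3230 127615 822594
35 2796 128049 694545
36 2361 128484 566061
37 1924 128921 437140
38 1486 129359 307781
39 1046 129799 177982
40 605 130240 47742
41 162 47742 0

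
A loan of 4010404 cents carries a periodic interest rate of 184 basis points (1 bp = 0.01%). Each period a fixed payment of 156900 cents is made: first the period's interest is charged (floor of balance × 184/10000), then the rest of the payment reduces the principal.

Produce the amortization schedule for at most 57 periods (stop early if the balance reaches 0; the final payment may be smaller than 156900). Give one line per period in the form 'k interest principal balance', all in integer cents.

1. interest=⌊4010404·184/10000⌋=73791; principal=156900-73791=83109; balance=4010404-83109=3927295
2. interest=⌊3927295·184/10000⌋=72262; principal=156900-72262=84638; balance=3927295-84638=3842657
3. interest=⌊3842657·184/10000⌋=70704; principal=156900-70704=86196; balance=3842657-86196=3756461
4. interest=⌊3756461·184/10000⌋=69118; principal=156900-69118=87782; balance=3756461-87782=3668679
5. interest=⌊3668679·184/10000⌋=67503; principal=156900-67503=89397; balance=3668679-89397=3579282
6. interest=⌊3579282·184/10000⌋=65858; principal=156900-65858=91042; balance=3579282-91042=3488240
7. interest=⌊3488240·184/10000⌋=64183; principal=156900-64183=92717; balance=3488240-92717=3395523
8. interest=⌊3395523·184/10000⌋=62477; principal=156900-62477=94423; balance=3395523-94423=3301100
9. interest=⌊3301100·184/10000⌋=60740; principal=156900-60740=96160; balance=3301100-96160=3204940
10. interest=⌊3204940·184/10000⌋=58970; principal=156900-58970=97930; balance=3204940-97930=3107010
11. interest=⌊3107010·184/10000⌋=57168; principal=156900-57168=99732; balance=3107010-99732=3007278
12. interest=⌊3007278·184/10000⌋=55333; principal=156900-55333=101567; balance=3007278-101567=2905711
13. interest=⌊2905711·184/10000⌋=53465; principal=156900-53465=103435; balance=2905711-103435=2802276
14. interest=⌊2802276·184/10000⌋=51561; principal=156900-51561=105339; balance=2802276-105339=2696937
15. interest=⌊2696937·184/10000⌋=49623; principal=156900-49623=107277; balance=2696937-107277=2589660
16. interest=⌊2589660·184/10000⌋=47649; principal=156900-47649=109251; balance=2589660-109251=2480409
17. interest=⌊2480409·184/10000⌋=45639; principal=156900-45639=111261; balance=2480409-111261=2369148
18. interest=⌊2369148·184/10000⌋=43592; principal=156900-43592=113308; balance=2369148-113308=2255840
19. interest=⌊2255840·184/10000⌋=41507; principal=156900-41507=115393; balance=2255840-115393=2140447
20. interest=⌊2140447·184/10000⌋=39384; principal=156900-39384=117516; balance=2140447-117516=2022931
21. interest=⌊2022931·184/10000⌋=37221; principal=156900-37221=119679; balance=2022931-119679=1903252
22. interest=⌊1903252·184/10000⌋=35019; principal=156900-35019=121881; balance=1903252-121881=1781371
23. interest=⌊1781371·184/10000⌋=32777; principal=156900-32777=124123; balance=1781371-124123=1657248
24. interest=⌊1657248·184/10000⌋=30493; principal=156900-30493=126407; balance=1657248-126407=1530841
25. interest=⌊1530841·184/10000⌋=28167; principal=156900-28167=128733; balance=1530841-128733=1402108
26. interest=⌊1402108·184/10000⌋=25798; principal=156900-25798=131102; balance=1402108-131102=1271006
27. interest=⌊1271006·184/10000⌋=23386; principal=156900-23386=133514; balance=1271006-133514=1137492
28. interest=⌊1137492·184/10000⌋=20929; principal=156900-20929=135971; balance=1137492-135971=1001521
29. interest=⌊1001521·184/10000⌋=18427; principal=156900-18427=138473; balance=1001521-138473=863048
30. interest=⌊863048·184/10000⌋=15880; principal=156900-15880=141020; balance=863048-141020=722028
31. interest=⌊722028·184/10000⌋=13285; principal=156900-13285=143615; balance=722028-143615=578413
32. interest=⌊578413·184/10000⌋=10642; principal=156900-10642=146258; balance=578413-146258=432155
33. interest=⌊432155·184/10000⌋=7951; principal=156900-7951=148949; balance=432155-148949=283206
34. interest=⌊283206·184/10000⌋=5210; principal=156900-5210=151690; balance=283206-151690=131516
35. interest=⌊131516·184/10000⌋=2419; principal=min(156900-2419,131516)=131516; balance=131516-131516=0

1 73791 83109 3927295
2 72262 84638 3842657
3 70704 86196 3756461
4 69118 87782 3668679
5 67503 89397 3579282
6 65858 91042 3488240
7 64183 92717 3395523
8 62477 94423 3301100
9 60740 96160 3204940
10 58970 97930 3107010
11 57168 99732 3007278
12 55333 101567 2905711
13 53465 103435 2802276
14 51561 105339 2696937
15 49623 107277 2589660
16 47649 109251 2480409
17 45639 111261 2369148
18 43592 113308 2255840
19 41507 115393 2140447
20 39384 117516 2022931
21 37221 119679 1903252
22 35019 121881 1781371
23 32777 124123 1657248
24 30493 126407 1530841
25 28167 128733 1402108
26 25798 131102 1271006
27 23386 133514 1137492
28 20929 135971 1001521
29 18427 138473 863048
30 15880 141020 722028
31 13285 143615 578413
32 10642 146258 432155
33 7951 148949 283206
34 5210 151690 131516
35 2419 131516 0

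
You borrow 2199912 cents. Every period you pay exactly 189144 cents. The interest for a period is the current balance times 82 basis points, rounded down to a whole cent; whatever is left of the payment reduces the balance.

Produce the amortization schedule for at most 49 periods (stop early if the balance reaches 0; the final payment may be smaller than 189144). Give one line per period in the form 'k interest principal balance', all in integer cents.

1. interest=⌊2199912·82/10000⌋=18039; principal=189144-18039=171105; balance=2199912-171105=2028807
2. interest=⌊2028807·82/10000⌋=16636; principal=189144-16636=172508; balance=2028807-172508=1856299
3. interest=⌊1856299·82/10000⌋=15221; principal=189144-15221=173923; balance=1856299-173923=1682376
4. interest=⌊1682376·82/10000⌋=13795; principal=189144-13795=175349; balance=1682376-175349=1507027
5. interest=⌊1507027·82/10000⌋=12357; principal=189144-12357=176787; balance=1507027-176787=1330240
6. interest=⌊1330240·82/10000⌋=10907; principal=189144-10907=178237; balance=1330240-178237=1152003
7. interest=⌊1152003·82/10000⌋=9446; principal=189144-9446=179698; balance=1152003-179698=972305
8. interest=⌊972305·82/10000⌋=7972; principal=189144-7972=181172; balance=972305-181172=791133
9. interest=⌊791133·82/10000⌋=6487; principal=189144-6487=182657; balance=791133-182657=608476
10. interest=⌊608476·82/10000⌋=4989; principal=189144-4989=184155; balance=608476-184155=424321
11. interest=⌊424321·82/10000⌋=3479; principal=189144-3479=185665; balance=424321-185665=238656
12. interest=⌊238656·82/10000⌋=1956; principal=189144-1956=187188; balance=238656-187188=51468
13. interest=⌊51468·82/10000⌋=422; principal=min(189144-422,51468)=51468; balance=51468-51468=0

1 18039 171105 2028807
2 16636 172508 1856299
3 15221 173923 1682376
4 13795 175349 1507027
5 12357 176787 1330240
6 10907 178237 1152003
7 9446 179698 972305
8 7972 181172 791133
9 6487 182657 608476
10 4989 184155 424321
11 3479 185665 238656
12 1956 187188 51468
13 422 51468 0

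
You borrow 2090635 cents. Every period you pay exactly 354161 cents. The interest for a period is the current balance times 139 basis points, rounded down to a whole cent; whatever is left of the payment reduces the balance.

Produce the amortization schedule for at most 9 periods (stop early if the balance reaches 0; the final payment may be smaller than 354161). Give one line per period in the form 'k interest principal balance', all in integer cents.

1 29059 325102 1765533
2 24540 329621 1435912
3 19959 334202 1101710
4 15313 338848 762862
5 10603 343558 419304
6 5828 348333 70971
7 986 70971 0

1. interest=⌊2090635·139/10000⌋=29059; principal=354161-29059=325102; balance=2090635-325102=1765533
2. interest=⌊1765533·139/10000⌋=24540; principal=354161-24540=329621; balance=1765533-329621=1435912
3. interest=⌊1435912·139/10000⌋=19959; principal=354161-19959=334202; balance=1435912-334202=1101710
4. interest=⌊1101710·139/10000⌋=15313; principal=354161-15313=338848; balance=1101710-338848=762862
5. interest=⌊762862·139/10000⌋=10603; principal=354161-10603=343558; balance=762862-343558=419304
6. interest=⌊419304·139/10000⌋=5828; principal=354161-5828=348333; balance=419304-348333=70971
7. interest=⌊70971·139/10000⌋=986; principal=min(354161-986,70971)=70971; balance=70971-70971=0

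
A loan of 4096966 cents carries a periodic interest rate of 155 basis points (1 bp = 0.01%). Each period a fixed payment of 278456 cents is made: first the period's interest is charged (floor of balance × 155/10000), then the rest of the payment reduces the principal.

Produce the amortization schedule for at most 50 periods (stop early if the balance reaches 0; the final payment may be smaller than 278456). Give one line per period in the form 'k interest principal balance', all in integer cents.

1. interest=⌊4096966·155/10000⌋=63502; principal=278456-63502=214954; balance=4096966-214954=3882012
2. interest=⌊3882012·155/10000⌋=60171; principal=278456-60171=218285; balance=3882012-218285=3663727
3. interest=⌊3663727·155/10000⌋=56787; principal=278456-56787=221669; balance=3663727-221669=3442058
4. interest=⌊3442058·155/10000⌋=53351; principal=278456-53351=225105; balance=3442058-225105=3216953
5. interest=⌊3216953·155/10000⌋=49862; principal=278456-49862=228594; balance=3216953-228594=2988359
6. interest=⌊2988359·155/10000⌋=46319; principal=278456-46319=232137; balance=2988359-232137=2756222
7. interest=⌊2756222·155/10000⌋=42721; principal=278456-42721=235735; balance=2756222-235735=2520487
8. interest=⌊2520487·155/10000⌋=39067; principal=278456-39067=239389; balance=2520487-239389=2281098
9. interest=⌊2281098·155/10000⌋=35357; principal=278456-35357=243099; balance=2281098-243099=2037999
10. interest=⌊2037999·155/10000⌋=31588; principal=278456-31588=246868; balance=2037999-246868=1791131
11. interest=⌊1791131·155/10000⌋=27762; principal=278456-27762=250694; balance=1791131-250694=1540437
12. interest=⌊1540437·155/10000⌋=23876; principal=278456-23876=254580; balance=1540437-254580=1285857
13. interest=⌊1285857·155/10000⌋=19930; principal=278456-19930=258526; balance=1285857-258526=1027331
14. interest=⌊1027331·155/10000⌋=15923; principal=278456-15923=262533; balance=1027331-262533=764798
15. interest=⌊764798·155/10000⌋=11854; principal=278456-11854=266602; balance=764798-266602=498196
16. interest=⌊498196·155/10000⌋=7722; principal=278456-7722=270734; balance=498196-270734=227462
17. interest=⌊227462·155/10000⌋=3525; principal=min(278456-3525,227462)=227462; balance=227462-227462=0

1 63502 214954 3882012
2 60171 218285 3663727
3 56787 221669 3442058
4 53351 225105 3216953
5 49862 228594 2988359
6 46319 232137 2756222
7 42721 235735 2520487
8 39067 239389 2281098
9 35357 243099 2037999
10 31588 246868 1791131
11 27762 250694 1540437
12 23876 254580 1285857
13 19930 258526 1027331
14 15923 262533 764798
15 11854 266602 498196
16 7722 270734 227462
17 3525 227462 0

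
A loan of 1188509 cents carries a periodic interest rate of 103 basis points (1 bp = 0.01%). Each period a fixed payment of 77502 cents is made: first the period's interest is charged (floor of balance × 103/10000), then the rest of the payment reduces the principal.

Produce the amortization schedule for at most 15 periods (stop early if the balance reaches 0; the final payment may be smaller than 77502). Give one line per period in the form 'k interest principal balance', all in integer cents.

1 12241 65261 1123248
2 11569 65933 1057315
3 10890 66612 990703
4 10204 67298 923405
5 9511 67991 855414
6 8810 68692 786722
7 8103 69399 717323
8 7388 70114 647209
9 6666 70836 576373
10 5936 71566 504807
11 5199 72303 432504
12 4454 73048 359456
13 3702 73800 285656
14 2942 74560 211096
15 2174 75328 135768

1. interest=⌊1188509·103/10000⌋=12241; principal=77502-12241=65261; balance=1188509-65261=1123248
2. interest=⌊1123248·103/10000⌋=11569; principal=77502-11569=65933; balance=1123248-65933=1057315
3. interest=⌊1057315·103/10000⌋=10890; principal=77502-10890=66612; balance=1057315-66612=990703
4. interest=⌊990703·103/10000⌋=10204; principal=77502-10204=67298; balance=990703-67298=923405
5. interest=⌊923405·103/10000⌋=9511; principal=77502-9511=67991; balance=923405-67991=855414
6. interest=⌊855414·103/10000⌋=8810; principal=77502-8810=68692; balance=855414-68692=786722
7. interest=⌊786722·103/10000⌋=8103; principal=77502-8103=69399; balance=786722-69399=717323
8. interest=⌊717323·103/10000⌋=7388; principal=77502-7388=70114; balance=717323-70114=647209
9. interest=⌊647209·103/10000⌋=6666; principal=77502-6666=70836; balance=647209-70836=576373
10. interest=⌊576373·103/10000⌋=5936; principal=77502-5936=71566; balance=576373-71566=504807
11. interest=⌊504807·103/10000⌋=5199; principal=77502-5199=72303; balance=504807-72303=432504
12. interest=⌊432504·103/10000⌋=4454; principal=77502-4454=73048; balance=432504-73048=359456
13. interest=⌊359456·103/10000⌋=3702; principal=77502-3702=73800; balance=359456-73800=285656
14. interest=⌊285656·103/10000⌋=2942; principal=77502-2942=74560; balance=285656-74560=211096
15. interest=⌊211096·103/10000⌋=2174; principal=77502-2174=75328; balance=211096-75328=135768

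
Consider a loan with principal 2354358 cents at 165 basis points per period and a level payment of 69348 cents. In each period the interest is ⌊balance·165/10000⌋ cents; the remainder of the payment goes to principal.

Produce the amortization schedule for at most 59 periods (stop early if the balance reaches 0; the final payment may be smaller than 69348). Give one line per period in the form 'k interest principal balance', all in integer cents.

1. interest=⌊2354358·165/10000⌋=38846; principal=69348-38846=30502; balance=2354358-30502=2323856
2. interest=⌊2323856·165/10000⌋=38343; principal=69348-38343=31005; balance=2323856-31005=2292851
3. interest=⌊2292851·165/10000⌋=37832; principal=69348-37832=31516; balance=2292851-31516=2261335
4. interest=⌊2261335·165/10000⌋=37312; principal=69348-37312=32036; balance=2261335-32036=2229299
5. interest=⌊2229299·165/10000⌋=36783; principal=69348-36783=32565; balance=2229299-32565=2196734
6. interest=⌊2196734·165/10000⌋=36246; principal=69348-36246=33102; balance=2196734-33102=2163632
7. interest=⌊2163632·165/10000⌋=35699; principal=69348-35699=33649; balance=2163632-33649=2129983
8. interest=⌊2129983·165/10000⌋=35144; principal=69348-35144=34204; balance=2129983-34204=2095779
9. interest=⌊2095779·165/10000⌋=34580; principal=69348-34580=34768; balance=2095779-34768=2061011
10. interest=⌊2061011·165/10000⌋=34006; principal=69348-34006=35342; balance=2061011-35342=2025669
11. interest=⌊2025669·165/10000⌋=33423; principal=69348-33423=35925; balance=2025669-35925=1989744
12. interest=⌊1989744·165/10000⌋=32830; principal=69348-32830=36518; balance=1989744-36518=1953226
13. interest=⌊1953226·165/10000⌋=32228; principal=69348-32228=37120; balance=1953226-37120=1916106
14. interest=⌊1916106·165/10000⌋=31615; principal=69348-31615=37733; balance=1916106-37733=1878373
15. interest=⌊1878373·165/10000⌋=30993; principal=69348-30993=38355; balance=1878373-38355=1840018
16. interest=⌊1840018·165/10000⌋=30360; principal=69348-30360=38988; balance=1840018-38988=1801030
17. interest=⌊1801030·165/10000⌋=29716; principal=69348-29716=39632; balance=1801030-39632=1761398
18. interest=⌊1761398·165/10000⌋=29063; principal=69348-29063=40285; balance=1761398-40285=1721113
19. interest=⌊1721113·165/10000⌋=28398; principal=69348-28398=40950; balance=1721113-40950=1680163
20. interest=⌊1680163·165/10000⌋=27722; principal=69348-27722=41626; balance=1680163-41626=1638537
21. interest=⌊1638537·165/10000⌋=27035; principal=69348-27035=42313; balance=1638537-42313=1596224
22. interest=⌊1596224·165/10000⌋=26337; principal=69348-26337=43011; balance=1596224-43011=1553213
23. interest=⌊1553213·165/10000⌋=25628; principal=69348-25628=43720; balance=1553213-43720=1509493
24. interest=⌊1509493·165/10000⌋=24906; principal=69348-24906=44442; balance=1509493-44442=1465051
25. interest=⌊1465051·165/10000⌋=24173; principal=69348-24173=45175; balance=1465051-45175=1419876
26. interest=⌊1419876·165/10000⌋=23427; principal=69348-23427=45921; balance=1419876-45921=1373955
27. interest=⌊1373955·165/10000⌋=22670; principal=69348-22670=46678; balance=1373955-46678=1327277
28. interest=⌊1327277·165/10000⌋=21900; principal=69348-21900=47448; balance=1327277-47448=1279829
29. interest=⌊1279829·165/10000⌋=21117; principal=69348-21117=48231; balance=1279829-48231=1231598
30. interest=⌊1231598·165/10000⌋=20321; principal=69348-20321=49027; balance=1231598-49027=1182571
31. interest=⌊1182571·165/10000⌋=19512; principal=69348-19512=49836; balance=1182571-49836=1132735
32. interest=⌊1132735·165/10000⌋=18690; principal=69348-18690=50658; balance=1132735-50658=1082077
33. interest=⌊1082077·165/10000⌋=17854; principal=69348-17854=51494; balance=1082077-51494=1030583
34. interest=⌊1030583·165/10000⌋=17004; principal=69348-17004=52344; balance=1030583-52344=978239
35. interest=⌊978239·165/10000⌋=16140; principal=69348-16140=53208; balance=978239-53208=925031
36. interest=⌊925031·165/10000⌋=15263; principal=69348-15263=54085; balance=925031-54085=870946
37. interest=⌊870946·165/10000⌋=14370; principal=69348-14370=54978; balance=870946-54978=815968
38. interest=⌊815968·165/10000⌋=13463; principal=69348-13463=55885; balance=815968-55885=760083
39. interest=⌊760083·165/10000⌋=12541; principal=69348-12541=56807; balance=760083-56807=703276
40. interest=⌊703276·165/10000⌋=11604; principal=69348-11604=57744; balance=703276-57744=645532
41. interest=⌊645532·165/10000⌋=10651; principal=69348-10651=58697; balance=645532-58697=586835
42. interest=⌊586835·165/10000⌋=9682; principal=69348-9682=59666; balance=586835-59666=527169
43. interest=⌊527169·165/10000⌋=8698; principal=69348-8698=60650; balance=527169-60650=466519
44. interest=⌊466519·165/10000⌋=7697; principal=69348-7697=61651; balance=466519-61651=404868
45. interest=⌊404868·165/10000⌋=6680; principal=69348-6680=62668; balance=404868-62668=342200
46. interest=⌊342200·165/10000⌋=5646; principal=69348-5646=63702; balance=342200-63702=278498
47. interest=⌊278498·165/10000⌋=4595; principal=69348-4595=64753; balance=278498-64753=213745
48. interest=⌊213745·165/10000⌋=3526; principal=69348-3526=65822; balance=213745-65822=147923
49. interest=⌊147923·165/10000⌋=2440; principal=69348-2440=66908; balance=147923-66908=81015
50. interest=⌊81015·165/10000⌋=1336; principal=69348-1336=68012; balance=81015-68012=13003
51. interest=⌊13003·165/10000⌋=214; principal=min(69348-214,13003)=13003; balance=13003-13003=0

1 38846 30502 2323856
2 38343 31005 2292851
3 37832 31516 2261335
4 37312 32036 2229299
5 36783 32565 2196734
6 36246 33102 2163632
7 35699 33649 2129983
8 35144 34204 2095779
9 34580 34768 2061011
10 34006 35342 2025669
11 33423 35925 1989744
12 32830 36518 1953226
13 32228 37120 1916106
14 31615 37733 1878373
15 30993 38355 1840018
16 30360 38988 1801030
17 29716 39632 1761398
18 29063 40285 1721113
19 28398 40950 1680163
20 27722 41626 1638537
21 27035 42313 1596224
22 26337 43011 1553213
23 25628 43720 1509493
24 24906 44442 1465051
25 24173 45175 1419876
26 23427 45921 1373955
27 22670 46678 1327277
28 21900 47448 1279829
29 21117 48231 1231598
30 20321 49027 1182571
31 19512 49836 1132735
32 18690 50658 1082077
33 17854 51494 1030583
34 17004 52344 978239
35 16140 53208 925031
36 15263 54085 870946
37 14370 54978 815968
38 13463 55885 760083
39 12541 56807 703276
40 11604 57744 645532
41 10651 58697 586835
42 9682 59666 527169
43 8698 60650 466519
44 7697 61651 404868
45 6680 62668 342200
46 5646 63702 278498
47 4595 64753 213745
48 3526 65822 147923
49 2440 66908 81015
50 1336 68012 13003
51 214 13003 0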